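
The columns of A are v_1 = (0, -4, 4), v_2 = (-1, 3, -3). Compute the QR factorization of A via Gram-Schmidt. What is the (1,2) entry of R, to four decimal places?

r_{12} = -4.2426

e_1 = v_1/‖v_1‖ = (0, -4, 4)/5.6569 = (0.0000, -0.7071, 0.7071).
r_{12} = e_1·v_2 = -4.2426.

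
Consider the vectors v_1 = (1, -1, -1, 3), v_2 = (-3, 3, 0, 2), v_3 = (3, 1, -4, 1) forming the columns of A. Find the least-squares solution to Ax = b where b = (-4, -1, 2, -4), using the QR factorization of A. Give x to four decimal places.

x = (-0.9530, -0.0669, -0.6182)

e_1 = v_1/‖v_1‖ = (1, -1, -1, 3)/3.4641 = (0.2887, -0.2887, -0.2887, 0.8660).
r_{12} = e_1·v_2 = 0.0000.
u_2 = v_2 + 0.0000·e_1 = (-3.0000, 3.0000, 0.0000, 2.0000).
‖u_2‖ = 4.6904, so e_2 = (-0.6396, 0.6396, 0.0000, 0.4264).
r_{13} = e_1·v_3 = 2.5981; r_{23} = e_2·v_3 = -0.8528.
u_3 = v_3 − 2.5981·e_1 + 0.8528·e_2 = (1.7045, 2.2955, -3.2500, -0.8864).
‖u_3‖ = 4.4185, so e_3 = (0.3858, 0.5195, -0.7356, -0.2006).
Qᵀb = (-4.9075, 0.2132, -2.7313).
Back-substitute: x_3 = -2.7313/4.4185 = -0.6182.
x_2 = (0.2132 + 0.8528·(-0.6182))/4.6904 = -0.0669.
x_1 = (-4.9075 + 0.0000·(-0.0669) − 2.5981·(-0.6182))/3.4641 = -0.9530.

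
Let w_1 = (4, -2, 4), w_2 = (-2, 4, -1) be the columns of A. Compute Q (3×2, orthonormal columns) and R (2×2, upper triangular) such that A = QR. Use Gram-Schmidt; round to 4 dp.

Q = [[0.6667, 0.0707], [-0.3333, 0.9187], [0.6667, 0.3887]], R = [[6.0000, -3.3333], [0.0000, 3.1447]]

e_1 = w_1/‖w_1‖ = (4, -2, 4)/6.0000 = (0.6667, -0.3333, 0.6667).
r_{12} = e_1·w_2 = -3.3333.
u_2 = w_2 + 3.3333·e_1 = (0.2222, 2.8889, 1.2222).
‖u_2‖ = 3.1447, so e_2 = (0.0707, 0.9187, 0.3887).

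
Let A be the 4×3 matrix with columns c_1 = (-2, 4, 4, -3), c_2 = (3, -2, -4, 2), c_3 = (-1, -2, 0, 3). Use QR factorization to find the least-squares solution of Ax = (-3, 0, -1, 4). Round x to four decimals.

e_1 = c_1/‖c_1‖ = (-2, 4, 4, -3)/6.7082 = (-0.2981, 0.5963, 0.5963, -0.4472).
r_{12} = e_1·c_2 = -5.3666.
u_2 = c_2 + 5.3666·e_1 = (1.4000, 1.2000, -0.8000, -0.4000).
‖u_2‖ = 2.0494, so e_2 = (0.6831, 0.5855, -0.3904, -0.1952).
r_{13} = e_1·c_3 = -2.2361; r_{23} = e_2·c_3 = -2.4398.
u_3 = c_3 + 2.2361·e_1 + 2.4398·e_2 = (0.0000, 0.7619, 0.3810, 1.5238).
‖u_3‖ = 1.7457, so e_3 = (0.0000, 0.4364, 0.2182, 0.8729).
Qᵀb = (-1.4907, -2.4398, 3.2733).
Back-substitute: x_3 = 3.2733/1.7457 = 1.8750.
x_2 = (-2.4398 + 2.4398·1.8750)/2.0494 = 1.0417.
x_1 = (-1.4907 + 5.3666·1.0417 + 2.2361·1.8750)/6.7082 = 1.2361.

x = (1.2361, 1.0417, 1.8750)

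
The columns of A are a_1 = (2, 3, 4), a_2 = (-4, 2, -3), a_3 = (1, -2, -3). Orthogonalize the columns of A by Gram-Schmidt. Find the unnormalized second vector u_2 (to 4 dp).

e_1 = a_1/‖a_1‖ = (2, 3, 4)/5.3852 = (0.3714, 0.5571, 0.7428).
r_{12} = e_1·a_2 = -2.5997.
u_2 = a_2 + 2.5997·e_1 = (-3.0345, 3.4483, -1.0690).

u_2 = (-3.0345, 3.4483, -1.0690)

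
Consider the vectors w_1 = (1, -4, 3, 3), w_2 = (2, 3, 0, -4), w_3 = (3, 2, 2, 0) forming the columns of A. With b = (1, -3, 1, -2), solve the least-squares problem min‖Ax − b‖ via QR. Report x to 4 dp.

w_1 = (1, -4, 3, 3); ‖w_1‖ = 5.9161, so q_1 = (0.1690, -0.6761, 0.5071, 0.5071).
q_1·w_2 = 0.1690·2 + (-0.6761)·3 + 0.5071·0 + 0.5071·(-4) = -3.7187.
u_2 = w_2 + 3.7187·q_1 = (2.6286, 0.4857, 1.8857, -2.1143).
‖u_2‖ = 3.8951, so q_2 = (0.6748, 0.1247, 0.4841, -0.5428).
q_1·w_3 = 0.1690·3 + (-0.6761)·2 + 0.5071·2 + 0.5071·0 = 0.1690; q_2·w_3 = 0.6748·3 + 0.1247·2 + 0.4841·2 + (-0.5428)·0 = 3.2422.
u_3 = w_3 − 0.1690·q_1 − 3.2422·q_2 = (0.7834, 1.7100, 0.3446, 1.6742).
‖u_3‖ = 2.5416, so q_3 = (0.3082, 0.6728, 0.1356, 0.6587).
Qᵀb = (1.6903, 1.8705, -2.8920).
Back-substitute: x_3 = -2.8920/2.5416 = -1.1379.
x_2 = (1.8705 − 3.2422·(-1.1379))/3.8951 = 1.4274.
x_1 = (1.6903 + 3.7187·1.4274 − 0.1690·(-1.1379))/5.9161 = 1.2155.

x = (1.2155, 1.4274, -1.1379)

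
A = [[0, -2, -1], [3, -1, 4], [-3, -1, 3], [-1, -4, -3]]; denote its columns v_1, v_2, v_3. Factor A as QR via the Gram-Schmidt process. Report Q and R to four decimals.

v_1 = (0, 3, -3, -1); ‖v_1‖ = 4.3589, so e_1 = (0.0000, 0.6882, -0.6882, -0.2294).
e_1·v_2 = 0.0000·(-2) + 0.6882·(-1) + (-0.6882)·(-1) + (-0.2294)·(-4) = 0.9177.
u_2 = v_2 − 0.9177·e_1 = (-2.0000, -1.6316, -0.3684, -3.7895).
‖u_2‖ = 4.5998, so e_2 = (-0.4348, -0.3547, -0.0801, -0.8238).
e_1·v_3 = 0.0000·(-1) + 0.6882·4 + (-0.6882)·3 + (-0.2294)·(-3) = 1.3765; e_2·v_3 = (-0.4348)·(-1) + (-0.3547)·4 + (-0.0801)·3 + (-0.8238)·(-3) = 1.2472.
u_3 = v_3 − 1.3765·e_1 − 1.2472·e_2 = (-0.4577, 3.4950, 4.0473, -1.6567).
‖u_3‖ = 5.6169, so e_3 = (-0.0815, 0.6222, 0.7205, -0.2950).

Q = [[0.0000, -0.4348, -0.0815], [0.6882, -0.3547, 0.6222], [-0.6882, -0.0801, 0.7205], [-0.2294, -0.8238, -0.2950]], R = [[4.3589, 0.9177, 1.3765], [0.0000, 4.5998, 1.2472], [0.0000, 0.0000, 5.6169]]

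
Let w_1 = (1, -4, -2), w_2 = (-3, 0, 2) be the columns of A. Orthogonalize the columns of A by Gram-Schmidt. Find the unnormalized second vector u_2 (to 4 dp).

u_2 = (-2.6667, -1.3333, 1.3333)

w_1 = (1, -4, -2); ‖w_1‖ = 4.5826, so q_1 = (0.2182, -0.8729, -0.4364).
q_1·w_2 = 0.2182·(-3) + (-0.8729)·0 + (-0.4364)·2 = -1.5275.
u_2 = w_2 + 1.5275·q_1 = (-2.6667, -1.3333, 1.3333).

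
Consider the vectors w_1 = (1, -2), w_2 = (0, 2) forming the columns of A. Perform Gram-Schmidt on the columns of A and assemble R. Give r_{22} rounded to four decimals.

r_{22} = 0.8944

w_1 = (1, -2); ‖w_1‖ = 2.2361, so e_1 = (0.4472, -0.8944).
e_1·w_2 = 0.4472·0 + (-0.8944)·2 = -1.7889.
u_2 = w_2 + 1.7889·e_1 = (0.8000, 0.4000).
r_{22} = ‖u_2‖ = 0.8944.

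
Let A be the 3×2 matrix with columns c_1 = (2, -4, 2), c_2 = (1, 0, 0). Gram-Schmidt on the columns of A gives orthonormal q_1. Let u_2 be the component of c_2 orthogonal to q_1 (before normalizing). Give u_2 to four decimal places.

u_2 = (0.8333, 0.3333, -0.1667)

q_1 = c_1/‖c_1‖ = (2, -4, 2)/4.8990 = (0.4082, -0.8165, 0.4082).
r_{12} = q_1·c_2 = 0.4082.
u_2 = c_2 − 0.4082·q_1 = (0.8333, 0.3333, -0.1667).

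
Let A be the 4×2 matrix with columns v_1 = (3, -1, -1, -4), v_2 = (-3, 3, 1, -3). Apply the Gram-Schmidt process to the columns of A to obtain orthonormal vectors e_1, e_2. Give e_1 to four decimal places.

e_1 = (0.5774, -0.1925, -0.1925, -0.7698)

v_1 = (3, -1, -1, -4); ‖v_1‖ = 5.1962, so e_1 = (0.5774, -0.1925, -0.1925, -0.7698).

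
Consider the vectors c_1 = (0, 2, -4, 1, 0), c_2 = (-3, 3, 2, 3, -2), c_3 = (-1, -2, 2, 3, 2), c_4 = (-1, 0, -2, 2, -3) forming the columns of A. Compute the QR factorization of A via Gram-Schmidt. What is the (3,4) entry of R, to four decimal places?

c_1 = (0, 2, -4, 1, 0); ‖c_1‖ = 4.5826, so q_1 = (0.0000, 0.4364, -0.8729, 0.2182, 0.0000).
q_1·c_2 = 0.0000·(-3) + 0.4364·3 + (-0.8729)·2 + 0.2182·3 + 0.0000·(-2) = 0.2182.
u_2 = c_2 − 0.2182·q_1 = (-3.0000, 2.9048, 2.1905, 2.9524, -2.0000).
‖u_2‖ = 5.9121, so q_2 = (-0.5074, 0.4913, 0.3705, 0.4994, -0.3383).
q_1·c_3 = 0.0000·(-1) + 0.4364·(-2) + (-0.8729)·2 + 0.2182·3 + 0.0000·2 = -1.9640; q_2·c_3 = (-0.5074)·(-1) + 0.4913·(-2) + 0.3705·2 + 0.4994·3 + (-0.3383)·2 = 1.0874.
u_3 = c_3 + 1.9640·q_1 − 1.0874·q_2 = (-0.4482, -1.6771, -0.1172, 2.8856, 2.3678).
‖u_3‖ = 4.1183, so q_3 = (-0.1088, -0.4072, -0.0285, 0.7007, 0.5750).
r_{34} = q_3·c_4 = -0.1578.

r_{34} = -0.1578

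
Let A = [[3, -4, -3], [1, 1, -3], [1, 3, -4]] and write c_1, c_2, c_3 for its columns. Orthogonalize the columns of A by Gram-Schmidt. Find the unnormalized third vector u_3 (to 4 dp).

c_1 = (3, 1, 1); ‖c_1‖ = 3.3166, so q_1 = (0.9045, 0.3015, 0.3015).
q_1·c_2 = 0.9045·(-4) + 0.3015·1 + 0.3015·3 = -2.4121.
u_2 = c_2 + 2.4121·q_1 = (-1.8182, 1.7273, 3.7273).
‖u_2‖ = 4.4924, so q_2 = (-0.4047, 0.3845, 0.8297).
q_1·c_3 = 0.9045·(-3) + 0.3015·(-3) + 0.3015·(-4) = -4.8242; q_2·c_3 = (-0.4047)·(-3) + 0.3845·(-3) + 0.8297·(-4) = -3.2580.
u_3 = c_3 + 4.8242·q_1 + 3.2580·q_2 = (0.0450, -0.2928, 0.1577).

u_3 = (0.0450, -0.2928, 0.1577)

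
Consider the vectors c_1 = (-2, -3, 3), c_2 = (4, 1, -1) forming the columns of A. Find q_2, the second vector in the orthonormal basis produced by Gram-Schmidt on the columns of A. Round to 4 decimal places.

q_2 = (0.9045, -0.3015, 0.3015)

q_1 = c_1/‖c_1‖ = (-2, -3, 3)/4.6904 = (-0.4264, -0.6396, 0.6396).
r_{12} = q_1·c_2 = -2.9848.
u_2 = c_2 + 2.9848·q_1 = (2.7273, -0.9091, 0.9091).
‖u_2‖ = 3.0151, so q_2 = (0.9045, -0.3015, 0.3015).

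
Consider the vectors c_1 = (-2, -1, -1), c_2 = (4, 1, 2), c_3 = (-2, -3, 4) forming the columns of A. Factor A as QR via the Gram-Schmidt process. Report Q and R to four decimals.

e_1 = c_1/‖c_1‖ = (-2, -1, -1)/2.4495 = (-0.8165, -0.4082, -0.4082).
r_{12} = e_1·c_2 = -4.4907.
u_2 = c_2 + 4.4907·e_1 = (0.3333, -0.8333, 0.1667).
‖u_2‖ = 0.9129, so e_2 = (0.3651, -0.9129, 0.1826).
r_{13} = e_1·c_3 = 1.2247; r_{23} = e_2·c_3 = 2.7386.
u_3 = c_3 − 1.2247·e_1 − 2.7386·e_2 = (-2.0000, 0.0000, 4.0000).
‖u_3‖ = 4.4721, so e_3 = (-0.4472, 0.0000, 0.8944).

Q = [[-0.8165, 0.3651, -0.4472], [-0.4082, -0.9129, 0.0000], [-0.4082, 0.1826, 0.8944]], R = [[2.4495, -4.4907, 1.2247], [0.0000, 0.9129, 2.7386], [0.0000, 0.0000, 4.4721]]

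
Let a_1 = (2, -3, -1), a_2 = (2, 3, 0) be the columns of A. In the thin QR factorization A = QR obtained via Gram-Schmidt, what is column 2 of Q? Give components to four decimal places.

a_1 = (2, -3, -1); ‖a_1‖ = 3.7417, so q_1 = (0.5345, -0.8018, -0.2673).
q_1·a_2 = 0.5345·2 + (-0.8018)·3 + (-0.2673)·0 = -1.3363.
u_2 = a_2 + 1.3363·q_1 = (2.7143, 1.9286, -0.3571).
‖u_2‖ = 3.3488, so q_2 = (0.8105, 0.5759, -0.1066).

q_2 = (0.8105, 0.5759, -0.1066)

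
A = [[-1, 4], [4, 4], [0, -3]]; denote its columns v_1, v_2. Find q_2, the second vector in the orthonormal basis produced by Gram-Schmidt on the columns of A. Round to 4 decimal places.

v_1 = (-1, 4, 0); ‖v_1‖ = 4.1231, so q_1 = (-0.2425, 0.9701, 0.0000).
q_1·v_2 = (-0.2425)·4 + 0.9701·4 + 0.0000·(-3) = 2.9104.
u_2 = v_2 − 2.9104·q_1 = (4.7059, 1.1765, -3.0000).
‖u_2‖ = 5.7035, so q_2 = (0.8251, 0.2063, -0.5260).

q_2 = (0.8251, 0.2063, -0.5260)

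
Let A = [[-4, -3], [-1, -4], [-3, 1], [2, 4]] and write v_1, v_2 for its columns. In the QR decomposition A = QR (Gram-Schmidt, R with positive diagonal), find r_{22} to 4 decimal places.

v_1 = (-4, -1, -3, 2); ‖v_1‖ = 5.4772, so q_1 = (-0.7303, -0.1826, -0.5477, 0.3651).
q_1·v_2 = (-0.7303)·(-3) + (-0.1826)·(-4) + (-0.5477)·1 + 0.3651·4 = 3.8341.
u_2 = v_2 − 3.8341·q_1 = (-0.2000, -3.3000, 3.1000, 2.6000).
r_{22} = ‖u_2‖ = 5.2249.

r_{22} = 5.2249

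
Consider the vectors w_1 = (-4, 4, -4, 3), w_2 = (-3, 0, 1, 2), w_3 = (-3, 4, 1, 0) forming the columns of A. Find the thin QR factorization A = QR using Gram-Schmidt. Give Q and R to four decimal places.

Q = [[-0.5298, -0.6208, -0.1406], [0.5298, -0.3023, 0.7134], [-0.5298, 0.6100, 0.5061], [0.3974, 0.3887, -0.4639]], R = [[7.5498, 1.8543, 3.1789], [0.0000, 3.2498, 1.2632], [0.0000, 0.0000, 3.7814]]

w_1 = (-4, 4, -4, 3); ‖w_1‖ = 7.5498, so e_1 = (-0.5298, 0.5298, -0.5298, 0.3974).
e_1·w_2 = (-0.5298)·(-3) + 0.5298·0 + (-0.5298)·1 + 0.3974·2 = 1.8543.
u_2 = w_2 − 1.8543·e_1 = (-2.0175, -0.9825, 1.9825, 1.2632).
‖u_2‖ = 3.2498, so e_2 = (-0.6208, -0.3023, 0.6100, 0.3887).
e_1·w_3 = (-0.5298)·(-3) + 0.5298·4 + (-0.5298)·1 + 0.3974·0 = 3.1789; e_2·w_3 = (-0.6208)·(-3) + (-0.3023)·4 + 0.6100·1 + 0.3887·0 = 1.2632.
u_3 = w_3 − 3.1789·e_1 − 1.2632·e_2 = (-0.5316, 2.6977, 1.9136, -1.7542).
‖u_3‖ = 3.7814, so e_3 = (-0.1406, 0.7134, 0.5061, -0.4639).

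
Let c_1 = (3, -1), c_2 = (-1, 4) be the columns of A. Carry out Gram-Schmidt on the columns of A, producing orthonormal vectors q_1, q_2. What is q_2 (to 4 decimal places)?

q_2 = (0.3162, 0.9487)

c_1 = (3, -1); ‖c_1‖ = 3.1623, so q_1 = (0.9487, -0.3162).
q_1·c_2 = 0.9487·(-1) + (-0.3162)·4 = -2.2136.
u_2 = c_2 + 2.2136·q_1 = (1.1000, 3.3000).
‖u_2‖ = 3.4785, so q_2 = (0.3162, 0.9487).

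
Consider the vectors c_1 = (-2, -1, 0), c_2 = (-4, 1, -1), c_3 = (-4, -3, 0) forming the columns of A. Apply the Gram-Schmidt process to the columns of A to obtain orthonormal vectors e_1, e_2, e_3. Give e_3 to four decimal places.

c_1 = (-2, -1, 0); ‖c_1‖ = 2.2361, so e_1 = (-0.8944, -0.4472, 0.0000).
e_1·c_2 = (-0.8944)·(-4) + (-0.4472)·1 + 0.0000·(-1) = 3.1305.
u_2 = c_2 − 3.1305·e_1 = (-1.2000, 2.4000, -1.0000).
‖u_2‖ = 2.8636, so e_2 = (-0.4191, 0.8381, -0.3492).
e_1·c_3 = (-0.8944)·(-4) + (-0.4472)·(-3) + 0.0000·0 = 4.9193; e_2·c_3 = (-0.4191)·(-4) + 0.8381·(-3) + (-0.3492)·0 = -0.8381.
u_3 = c_3 − 4.9193·e_1 + 0.8381·e_2 = (0.0488, -0.0976, -0.2927).
‖u_3‖ = 0.3123, so e_3 = (0.1562, -0.3123, -0.9370).

e_3 = (0.1562, -0.3123, -0.9370)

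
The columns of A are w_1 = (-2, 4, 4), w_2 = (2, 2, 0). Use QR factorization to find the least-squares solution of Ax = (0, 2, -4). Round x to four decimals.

x = (-0.2941, 0.6471)

w_1 = (-2, 4, 4); ‖w_1‖ = 6.0000, so e_1 = (-0.3333, 0.6667, 0.6667).
e_1·w_2 = (-0.3333)·2 + 0.6667·2 + 0.6667·0 = 0.6667.
u_2 = w_2 − 0.6667·e_1 = (2.2222, 1.5556, -0.4444).
‖u_2‖ = 2.7487, so e_2 = (0.8085, 0.5659, -0.1617).
Qᵀb = (-1.3333, 1.7786).
Back-substitute: x_2 = 1.7786/2.7487 = 0.6471.
x_1 = (-1.3333 − 0.6667·0.6471)/6.0000 = -0.2941.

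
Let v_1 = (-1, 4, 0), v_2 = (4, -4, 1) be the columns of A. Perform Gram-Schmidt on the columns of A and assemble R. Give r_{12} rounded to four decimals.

r_{12} = -4.8507

e_1 = v_1/‖v_1‖ = (-1, 4, 0)/4.1231 = (-0.2425, 0.9701, 0.0000).
r_{12} = e_1·v_2 = -4.8507.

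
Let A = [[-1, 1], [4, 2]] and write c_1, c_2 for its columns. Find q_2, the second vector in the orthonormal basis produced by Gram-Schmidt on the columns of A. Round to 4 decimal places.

c_1 = (-1, 4); ‖c_1‖ = 4.1231, so q_1 = (-0.2425, 0.9701).
q_1·c_2 = (-0.2425)·1 + 0.9701·2 = 1.6977.
u_2 = c_2 − 1.6977·q_1 = (1.4118, 0.3529).
‖u_2‖ = 1.4552, so q_2 = (0.9701, 0.2425).

q_2 = (0.9701, 0.2425)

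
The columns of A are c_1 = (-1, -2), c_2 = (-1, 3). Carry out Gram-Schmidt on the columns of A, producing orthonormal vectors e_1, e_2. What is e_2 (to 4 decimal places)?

e_2 = (-0.8944, 0.4472)

e_1 = c_1/‖c_1‖ = (-1, -2)/2.2361 = (-0.4472, -0.8944).
r_{12} = e_1·c_2 = -2.2361.
u_2 = c_2 + 2.2361·e_1 = (-2.0000, 1.0000).
‖u_2‖ = 2.2361, so e_2 = (-0.8944, 0.4472).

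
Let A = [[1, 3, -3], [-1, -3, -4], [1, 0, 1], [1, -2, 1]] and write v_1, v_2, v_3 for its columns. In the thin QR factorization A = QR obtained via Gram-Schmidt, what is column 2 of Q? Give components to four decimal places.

v_1 = (1, -1, 1, 1); ‖v_1‖ = 2.0000, so e_1 = (0.5000, -0.5000, 0.5000, 0.5000).
e_1·v_2 = 0.5000·3 + (-0.5000)·(-3) + 0.5000·0 + 0.5000·(-2) = 2.0000.
u_2 = v_2 − 2.0000·e_1 = (2.0000, -2.0000, -1.0000, -3.0000).
‖u_2‖ = 4.2426, so e_2 = (0.4714, -0.4714, -0.2357, -0.7071).

e_2 = (0.4714, -0.4714, -0.2357, -0.7071)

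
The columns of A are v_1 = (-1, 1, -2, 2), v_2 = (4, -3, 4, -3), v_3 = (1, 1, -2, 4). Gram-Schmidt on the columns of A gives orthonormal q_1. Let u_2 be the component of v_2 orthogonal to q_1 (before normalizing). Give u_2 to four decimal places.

v_1 = (-1, 1, -2, 2); ‖v_1‖ = 3.1623, so q_1 = (-0.3162, 0.3162, -0.6325, 0.6325).
q_1·v_2 = (-0.3162)·4 + 0.3162·(-3) + (-0.6325)·4 + 0.6325·(-3) = -6.6408.
u_2 = v_2 + 6.6408·q_1 = (1.9000, -0.9000, -0.2000, 1.2000).

u_2 = (1.9000, -0.9000, -0.2000, 1.2000)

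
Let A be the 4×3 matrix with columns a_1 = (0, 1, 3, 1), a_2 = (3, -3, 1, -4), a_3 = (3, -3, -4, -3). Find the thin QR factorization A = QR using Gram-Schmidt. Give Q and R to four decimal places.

Q = [[0.0000, 0.5180, 0.8377], [0.3015, -0.4552, 0.1099], [0.9045, 0.3610, -0.2018], [0.3015, -0.6278, 0.4954]], R = [[3.3166, -1.2060, -5.4272], [0.0000, 5.7918, 3.3590], [0.0000, 0.0000, 1.5043]]

a_1 = (0, 1, 3, 1); ‖a_1‖ = 3.3166, so e_1 = (0.0000, 0.3015, 0.9045, 0.3015).
e_1·a_2 = 0.0000·3 + 0.3015·(-3) + 0.9045·1 + 0.3015·(-4) = -1.2060.
u_2 = a_2 + 1.2060·e_1 = (3.0000, -2.6364, 2.0909, -3.6364).
‖u_2‖ = 5.7918, so e_2 = (0.5180, -0.4552, 0.3610, -0.6278).
e_1·a_3 = 0.0000·3 + 0.3015·(-3) + 0.9045·(-4) + 0.3015·(-3) = -5.4272; e_2·a_3 = 0.5180·3 + (-0.4552)·(-3) + 0.3610·(-4) + (-0.6278)·(-3) = 3.3590.
u_3 = a_3 + 5.4272·e_1 − 3.3590·e_2 = (1.2602, 0.1653, -0.3035, 0.7453).
‖u_3‖ = 1.5043, so e_3 = (0.8377, 0.1099, -0.2018, 0.4954).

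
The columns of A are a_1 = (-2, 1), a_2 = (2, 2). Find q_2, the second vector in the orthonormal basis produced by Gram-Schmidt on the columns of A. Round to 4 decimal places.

a_1 = (-2, 1); ‖a_1‖ = 2.2361, so q_1 = (-0.8944, 0.4472).
q_1·a_2 = (-0.8944)·2 + 0.4472·2 = -0.8944.
u_2 = a_2 + 0.8944·q_1 = (1.2000, 2.4000).
‖u_2‖ = 2.6833, so q_2 = (0.4472, 0.8944).

q_2 = (0.4472, 0.8944)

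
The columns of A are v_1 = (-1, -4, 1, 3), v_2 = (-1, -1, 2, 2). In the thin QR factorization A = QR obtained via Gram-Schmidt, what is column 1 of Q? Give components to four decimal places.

v_1 = (-1, -4, 1, 3); ‖v_1‖ = 5.1962, so e_1 = (-0.1925, -0.7698, 0.1925, 0.5774).

e_1 = (-0.1925, -0.7698, 0.1925, 0.5774)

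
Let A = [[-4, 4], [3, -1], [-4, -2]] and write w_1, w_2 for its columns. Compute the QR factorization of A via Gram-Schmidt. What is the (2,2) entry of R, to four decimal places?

w_1 = (-4, 3, -4); ‖w_1‖ = 6.4031, so e_1 = (-0.6247, 0.4685, -0.6247).
e_1·w_2 = (-0.6247)·4 + 0.4685·(-1) + (-0.6247)·(-2) = -1.7179.
u_2 = w_2 + 1.7179·e_1 = (2.9268, -0.1951, -3.0732).
r_{22} = ‖u_2‖ = 4.2484.

r_{22} = 4.2484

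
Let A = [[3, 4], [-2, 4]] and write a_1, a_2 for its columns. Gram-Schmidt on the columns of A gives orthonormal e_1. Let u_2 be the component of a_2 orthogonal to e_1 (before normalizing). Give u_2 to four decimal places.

u_2 = (3.0769, 4.6154)

a_1 = (3, -2); ‖a_1‖ = 3.6056, so e_1 = (0.8321, -0.5547).
e_1·a_2 = 0.8321·4 + (-0.5547)·4 = 1.1094.
u_2 = a_2 − 1.1094·e_1 = (3.0769, 4.6154).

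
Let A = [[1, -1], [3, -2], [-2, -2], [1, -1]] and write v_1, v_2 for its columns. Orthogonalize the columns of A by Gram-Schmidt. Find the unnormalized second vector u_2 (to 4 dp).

u_2 = (-0.7333, -1.2000, -2.5333, -0.7333)

q_1 = v_1/‖v_1‖ = (1, 3, -2, 1)/3.8730 = (0.2582, 0.7746, -0.5164, 0.2582).
r_{12} = q_1·v_2 = -1.0328.
u_2 = v_2 + 1.0328·q_1 = (-0.7333, -1.2000, -2.5333, -0.7333).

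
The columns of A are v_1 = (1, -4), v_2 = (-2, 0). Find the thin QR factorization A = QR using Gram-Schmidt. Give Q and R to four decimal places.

Q = [[0.2425, -0.9701], [-0.9701, -0.2425]], R = [[4.1231, -0.4851], [0.0000, 1.9403]]

v_1 = (1, -4); ‖v_1‖ = 4.1231, so q_1 = (0.2425, -0.9701).
q_1·v_2 = 0.2425·(-2) + (-0.9701)·0 = -0.4851.
u_2 = v_2 + 0.4851·q_1 = (-1.8824, -0.4706).
‖u_2‖ = 1.9403, so q_2 = (-0.9701, -0.2425).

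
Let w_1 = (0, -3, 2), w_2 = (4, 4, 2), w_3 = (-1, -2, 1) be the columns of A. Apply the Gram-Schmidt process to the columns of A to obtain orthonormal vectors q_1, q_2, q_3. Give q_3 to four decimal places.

q_3 = (-0.6965, 0.3980, 0.5970)

w_1 = (0, -3, 2); ‖w_1‖ = 3.6056, so q_1 = (0.0000, -0.8321, 0.5547).
q_1·w_2 = 0.0000·4 + (-0.8321)·4 + 0.5547·2 = -2.2188.
u_2 = w_2 + 2.2188·q_1 = (4.0000, 2.1538, 3.2308).
‖u_2‖ = 5.5747, so q_2 = (0.7175, 0.3864, 0.5795).
q_1·w_3 = 0.0000·(-1) + (-0.8321)·(-2) + 0.5547·1 = 2.2188; q_2·w_3 = 0.7175·(-1) + 0.3864·(-2) + 0.5795·1 = -0.9107.
u_3 = w_3 − 2.2188·q_1 + 0.9107·q_2 = (-0.3465, 0.1980, 0.2970).
‖u_3‖ = 0.4975, so q_3 = (-0.6965, 0.3980, 0.5970).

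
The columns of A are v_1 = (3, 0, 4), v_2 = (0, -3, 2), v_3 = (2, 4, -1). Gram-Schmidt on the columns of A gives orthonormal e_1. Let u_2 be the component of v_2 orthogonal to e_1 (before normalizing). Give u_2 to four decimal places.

u_2 = (-0.9600, -3.0000, 0.7200)

v_1 = (3, 0, 4); ‖v_1‖ = 5.0000, so e_1 = (0.6000, 0.0000, 0.8000).
e_1·v_2 = 0.6000·0 + 0.0000·(-3) + 0.8000·2 = 1.6000.
u_2 = v_2 − 1.6000·e_1 = (-0.9600, -3.0000, 0.7200).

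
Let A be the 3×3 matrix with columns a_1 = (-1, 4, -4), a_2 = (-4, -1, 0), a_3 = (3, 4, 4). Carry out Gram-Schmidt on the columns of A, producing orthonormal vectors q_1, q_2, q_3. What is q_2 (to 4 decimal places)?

q_2 = (-0.9701, -0.2425, 0.0000)

a_1 = (-1, 4, -4); ‖a_1‖ = 5.7446, so q_1 = (-0.1741, 0.6963, -0.6963).
q_1·a_2 = (-0.1741)·(-4) + 0.6963·(-1) + (-0.6963)·0 = 0.0000.
u_2 = a_2 + 0.0000·q_1 = (-4.0000, -1.0000, 0.0000).
‖u_2‖ = 4.1231, so q_2 = (-0.9701, -0.2425, 0.0000).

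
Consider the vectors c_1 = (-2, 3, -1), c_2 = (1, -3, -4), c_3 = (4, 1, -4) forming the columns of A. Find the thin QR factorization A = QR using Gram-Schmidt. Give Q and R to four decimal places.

Q = [[-0.5345, 0.0000, 0.8452], [0.8018, -0.3162, 0.5071], [-0.2673, -0.9487, -0.1690]], R = [[3.7417, -1.8708, -0.2673], [0.0000, 4.7434, 3.4785], [0.0000, 0.0000, 4.5638]]

q_1 = c_1/‖c_1‖ = (-2, 3, -1)/3.7417 = (-0.5345, 0.8018, -0.2673).
r_{12} = q_1·c_2 = -1.8708.
u_2 = c_2 + 1.8708·q_1 = (0.0000, -1.5000, -4.5000).
‖u_2‖ = 4.7434, so q_2 = (0.0000, -0.3162, -0.9487).
r_{13} = q_1·c_3 = -0.2673; r_{23} = q_2·c_3 = 3.4785.
u_3 = c_3 + 0.2673·q_1 − 3.4785·q_2 = (3.8571, 2.3143, -0.7714).
‖u_3‖ = 4.5638, so q_3 = (0.8452, 0.5071, -0.1690).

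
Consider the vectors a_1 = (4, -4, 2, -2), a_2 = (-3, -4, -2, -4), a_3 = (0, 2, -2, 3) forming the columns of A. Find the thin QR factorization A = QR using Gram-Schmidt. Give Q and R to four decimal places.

Q = [[0.6325, -0.5768, 0.3086], [-0.6325, -0.4857, -0.3086], [0.3162, -0.3643, -0.7715], [-0.3162, -0.5465, 0.4629]], R = [[6.3246, 1.2649, -2.8460], [0.0000, 6.5879, -1.8822], [0.0000, 0.0000, 2.3146]]

a_1 = (4, -4, 2, -2); ‖a_1‖ = 6.3246, so e_1 = (0.6325, -0.6325, 0.3162, -0.3162).
e_1·a_2 = 0.6325·(-3) + (-0.6325)·(-4) + 0.3162·(-2) + (-0.3162)·(-4) = 1.2649.
u_2 = a_2 − 1.2649·e_1 = (-3.8000, -3.2000, -2.4000, -3.6000).
‖u_2‖ = 6.5879, so e_2 = (-0.5768, -0.4857, -0.3643, -0.5465).
e_1·a_3 = 0.6325·0 + (-0.6325)·2 + 0.3162·(-2) + (-0.3162)·3 = -2.8460; e_2·a_3 = (-0.5768)·0 + (-0.4857)·2 + (-0.3643)·(-2) + (-0.5465)·3 = -1.8822.
u_3 = a_3 + 2.8460·e_1 + 1.8822·e_2 = (0.7143, -0.7143, -1.7857, 1.0714).
‖u_3‖ = 2.3146, so e_3 = (0.3086, -0.3086, -0.7715, 0.4629).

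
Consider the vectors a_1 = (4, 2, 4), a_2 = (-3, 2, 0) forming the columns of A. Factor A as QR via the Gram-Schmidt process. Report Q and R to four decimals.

Q = [[0.6667, -0.6302], [0.3333, 0.7297], [0.6667, 0.2653]], R = [[6.0000, -1.3333], [0.0000, 3.3500]]

e_1 = a_1/‖a_1‖ = (4, 2, 4)/6.0000 = (0.6667, 0.3333, 0.6667).
r_{12} = e_1·a_2 = -1.3333.
u_2 = a_2 + 1.3333·e_1 = (-2.1111, 2.4444, 0.8889).
‖u_2‖ = 3.3500, so e_2 = (-0.6302, 0.7297, 0.2653).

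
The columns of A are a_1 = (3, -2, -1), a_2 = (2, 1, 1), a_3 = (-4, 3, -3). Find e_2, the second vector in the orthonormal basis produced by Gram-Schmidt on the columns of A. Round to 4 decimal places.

e_2 = (0.5864, 0.6172, 0.5246)

e_1 = a_1/‖a_1‖ = (3, -2, -1)/3.7417 = (0.8018, -0.5345, -0.2673).
r_{12} = e_1·a_2 = 0.8018.
u_2 = a_2 − 0.8018·e_1 = (1.3571, 1.4286, 1.2143).
‖u_2‖ = 2.3146, so e_2 = (0.5864, 0.6172, 0.5246).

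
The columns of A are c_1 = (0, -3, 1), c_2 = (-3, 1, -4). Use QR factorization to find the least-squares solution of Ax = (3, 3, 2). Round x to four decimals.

c_1 = (0, -3, 1); ‖c_1‖ = 3.1623, so q_1 = (0.0000, -0.9487, 0.3162).
q_1·c_2 = 0.0000·(-3) + (-0.9487)·1 + 0.3162·(-4) = -2.2136.
u_2 = c_2 + 2.2136·q_1 = (-3.0000, -1.1000, -3.3000).
‖u_2‖ = 4.5935, so q_2 = (-0.6531, -0.2395, -0.7184).
Qᵀb = (-2.2136, -4.1145).
Back-substitute: x_2 = -4.1145/4.5935 = -0.8957.
x_1 = (-2.2136 + 2.2136·(-0.8957))/3.1623 = -1.3270.

x = (-1.3270, -0.8957)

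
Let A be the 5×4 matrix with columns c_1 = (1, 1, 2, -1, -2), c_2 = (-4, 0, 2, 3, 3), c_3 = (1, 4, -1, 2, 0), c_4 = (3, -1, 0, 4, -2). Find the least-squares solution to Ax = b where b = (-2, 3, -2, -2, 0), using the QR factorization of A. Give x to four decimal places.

c_1 = (1, 1, 2, -1, -2); ‖c_1‖ = 3.3166, so q_1 = (0.3015, 0.3015, 0.6030, -0.3015, -0.6030).
q_1·c_2 = 0.3015·(-4) + 0.3015·0 + 0.6030·2 + (-0.3015)·3 + (-0.6030)·3 = -2.7136.
u_2 = c_2 + 2.7136·q_1 = (-3.1818, 0.8182, 3.6364, 2.1818, 1.3636).
‖u_2‖ = 5.5350, so q_2 = (-0.5749, 0.1478, 0.6570, 0.3942, 0.2464).
q_1·c_3 = 0.3015·1 + 0.3015·4 + 0.6030·(-1) + (-0.3015)·2 + (-0.6030)·0 = 0.3015; q_2·c_3 = (-0.5749)·1 + 0.1478·4 + 0.6570·(-1) + 0.3942·2 + 0.2464·0 = 0.1478.
u_3 = c_3 − 0.3015·q_1 − 0.1478·q_2 = (0.9941, 3.8872, -1.2789, 2.0326, 0.1454).
‖u_3‖ = 4.6784, so q_3 = (0.2125, 0.8309, -0.2734, 0.4345, 0.0311).
q_1·c_4 = 0.3015·3 + 0.3015·(-1) + 0.6030·0 + (-0.3015)·4 + (-0.6030)·(-2) = 0.6030; q_2·c_4 = (-0.5749)·3 + 0.1478·(-1) + 0.6570·0 + 0.3942·4 + 0.2464·(-2) = -0.7884; q_3·c_4 = 0.2125·3 + 0.8309·(-1) + (-0.2734)·0 + 0.4345·4 + 0.0311·(-2) = 1.4823.
u_4 = c_4 − 0.6030·q_1 + 0.7884·q_2 − 1.4823·q_3 = (2.0500, -2.2969, 0.5595, 3.8486, -1.4882).
‖u_4‖ = 5.1786, so q_4 = (0.3959, -0.4435, 0.1080, 0.7432, -0.2874).
Qᵀb = (-0.3015, -0.5092, 1.7455, -3.8248).
Back-substitute: x_4 = -3.8248/5.1786 = -0.7386.
x_3 = (1.7455 − 1.4823·(-0.7386))/4.6784 = 0.6071.
x_2 = (-0.5092 − 0.1478·0.6071 + 0.7884·(-0.7386))/5.5350 = -0.2134.
x_1 = (-0.3015 + 2.7136·(-0.2134) − 0.3015·0.6071 − 0.6030·(-0.7386))/3.3166 = -0.1864.

x = (-0.1864, -0.2134, 0.6071, -0.7386)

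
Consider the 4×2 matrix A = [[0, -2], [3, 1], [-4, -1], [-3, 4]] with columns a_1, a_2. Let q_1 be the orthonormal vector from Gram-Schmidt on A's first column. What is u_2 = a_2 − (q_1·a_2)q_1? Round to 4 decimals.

q_1 = a_1/‖a_1‖ = (0, 3, -4, -3)/5.8310 = (0.0000, 0.5145, -0.6860, -0.5145).
r_{12} = q_1·a_2 = -0.8575.
u_2 = a_2 + 0.8575·q_1 = (-2.0000, 1.4412, -1.5882, 3.5588).

u_2 = (-2.0000, 1.4412, -1.5882, 3.5588)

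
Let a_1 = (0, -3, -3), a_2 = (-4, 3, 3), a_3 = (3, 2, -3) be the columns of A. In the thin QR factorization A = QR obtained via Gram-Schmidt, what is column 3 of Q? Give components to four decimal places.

a_1 = (0, -3, -3); ‖a_1‖ = 4.2426, so q_1 = (0.0000, -0.7071, -0.7071).
q_1·a_2 = 0.0000·(-4) + (-0.7071)·3 + (-0.7071)·3 = -4.2426.
u_2 = a_2 + 4.2426·q_1 = (-4.0000, 0.0000, 0.0000).
‖u_2‖ = 4.0000, so q_2 = (-1.0000, 0.0000, 0.0000).
q_1·a_3 = 0.0000·3 + (-0.7071)·2 + (-0.7071)·(-3) = 0.7071; q_2·a_3 = (-1.0000)·3 + (0.0000)·2 + (0.0000)·(-3) = -3.0000.
u_3 = a_3 − 0.7071·q_1 + 3.0000·q_2 = (0.0000, 2.5000, -2.5000).
‖u_3‖ = 3.5355, so q_3 = (0.0000, 0.7071, -0.7071).

q_3 = (0.0000, 0.7071, -0.7071)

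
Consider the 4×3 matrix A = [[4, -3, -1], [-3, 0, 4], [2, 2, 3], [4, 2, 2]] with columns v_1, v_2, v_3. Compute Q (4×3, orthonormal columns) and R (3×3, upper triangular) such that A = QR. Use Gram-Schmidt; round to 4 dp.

Q = [[0.5963, -0.7276, 0.3294], [-0.4472, 0.0000, 0.8653], [0.2981, 0.4851, 0.3490], [0.5963, 0.4851, 0.1451]], R = [[6.7082, 0.0000, -0.2981], [0.0000, 4.1231, 3.1530], [0.0000, 0.0000, 4.4688]]

q_1 = v_1/‖v_1‖ = (4, -3, 2, 4)/6.7082 = (0.5963, -0.4472, 0.2981, 0.5963).
r_{12} = q_1·v_2 = 0.0000.
u_2 = v_2 + 0.0000·q_1 = (-3.0000, 0.0000, 2.0000, 2.0000).
‖u_2‖ = 4.1231, so q_2 = (-0.7276, 0.0000, 0.4851, 0.4851).
r_{13} = q_1·v_3 = -0.2981; r_{23} = q_2·v_3 = 3.1530.
u_3 = v_3 + 0.2981·q_1 − 3.1530·q_2 = (1.4719, 3.8667, 1.5595, 0.6484).
‖u_3‖ = 4.4688, so q_3 = (0.3294, 0.8653, 0.3490, 0.1451).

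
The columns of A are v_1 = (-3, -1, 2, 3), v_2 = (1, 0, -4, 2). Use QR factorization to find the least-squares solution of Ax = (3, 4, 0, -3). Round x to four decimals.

v_1 = (-3, -1, 2, 3); ‖v_1‖ = 4.7958, so q_1 = (-0.6255, -0.2085, 0.4170, 0.6255).
q_1·v_2 = (-0.6255)·1 + (-0.2085)·0 + 0.4170·(-4) + 0.6255·2 = -1.0426.
u_2 = v_2 + 1.0426·q_1 = (0.3478, -0.2174, -3.5652, 2.6522).
‖u_2‖ = 4.4624, so q_2 = (0.0779, -0.0487, -0.7989, 0.5943).
Qᵀb = (-4.5873, -1.7440).
Back-substitute: x_2 = -1.7440/4.4624 = -0.3908.
x_1 = (-4.5873 + 1.0426·(-0.3908))/4.7958 = -1.0415.

x = (-1.0415, -0.3908)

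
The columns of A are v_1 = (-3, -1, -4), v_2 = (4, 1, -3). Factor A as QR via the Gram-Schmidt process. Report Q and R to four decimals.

Q = [[-0.5883, 0.7624], [-0.1961, 0.1887], [-0.7845, -0.6190]], R = [[5.0990, -0.1961], [0.0000, 5.0952]]

v_1 = (-3, -1, -4); ‖v_1‖ = 5.0990, so e_1 = (-0.5883, -0.1961, -0.7845).
e_1·v_2 = (-0.5883)·4 + (-0.1961)·1 + (-0.7845)·(-3) = -0.1961.
u_2 = v_2 + 0.1961·e_1 = (3.8846, 0.9615, -3.1538).
‖u_2‖ = 5.0952, so e_2 = (0.7624, 0.1887, -0.6190).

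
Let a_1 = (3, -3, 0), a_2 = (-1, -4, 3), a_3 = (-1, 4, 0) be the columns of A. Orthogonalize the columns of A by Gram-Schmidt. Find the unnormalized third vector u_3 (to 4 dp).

a_1 = (3, -3, 0); ‖a_1‖ = 4.2426, so q_1 = (0.7071, -0.7071, 0.0000).
q_1·a_2 = 0.7071·(-1) + (-0.7071)·(-4) + 0.0000·3 = 2.1213.
u_2 = a_2 − 2.1213·q_1 = (-2.5000, -2.5000, 3.0000).
‖u_2‖ = 4.6368, so q_2 = (-0.5392, -0.5392, 0.6470).
q_1·a_3 = 0.7071·(-1) + (-0.7071)·4 + 0.0000·0 = -3.5355; q_2·a_3 = (-0.5392)·(-1) + (-0.5392)·4 + 0.6470·0 = -1.6175.
u_3 = a_3 + 3.5355·q_1 + 1.6175·q_2 = (0.6279, 0.6279, 1.0465).

u_3 = (0.6279, 0.6279, 1.0465)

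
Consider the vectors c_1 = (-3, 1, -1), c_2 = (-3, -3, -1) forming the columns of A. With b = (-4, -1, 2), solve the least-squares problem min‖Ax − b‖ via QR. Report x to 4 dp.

c_1 = (-3, 1, -1); ‖c_1‖ = 3.3166, so q_1 = (-0.9045, 0.3015, -0.3015).
q_1·c_2 = (-0.9045)·(-3) + 0.3015·(-3) + (-0.3015)·(-1) = 2.1106.
u_2 = c_2 − 2.1106·q_1 = (-1.0909, -3.6364, -0.3636).
‖u_2‖ = 3.8139, so q_2 = (-0.2860, -0.9535, -0.0953).
Qᵀb = (2.7136, 1.9069).
Back-substitute: x_2 = 1.9069/3.8139 = 0.5000.
x_1 = (2.7136 − 2.1106·0.5000)/3.3166 = 0.5000.

x = (0.5000, 0.5000)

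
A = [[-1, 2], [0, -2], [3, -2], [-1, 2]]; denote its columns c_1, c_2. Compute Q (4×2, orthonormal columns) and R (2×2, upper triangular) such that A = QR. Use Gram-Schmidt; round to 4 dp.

e_1 = c_1/‖c_1‖ = (-1, 0, 3, -1)/3.3166 = (-0.3015, 0.0000, 0.9045, -0.3015).
r_{12} = e_1·c_2 = -3.0151.
u_2 = c_2 + 3.0151·e_1 = (1.0909, -2.0000, 0.7273, 1.0909).
‖u_2‖ = 2.6285, so e_2 = (0.4150, -0.7609, 0.2767, 0.4150).

Q = [[-0.3015, 0.4150], [0.0000, -0.7609], [0.9045, 0.2767], [-0.3015, 0.4150]], R = [[3.3166, -3.0151], [0.0000, 2.6285]]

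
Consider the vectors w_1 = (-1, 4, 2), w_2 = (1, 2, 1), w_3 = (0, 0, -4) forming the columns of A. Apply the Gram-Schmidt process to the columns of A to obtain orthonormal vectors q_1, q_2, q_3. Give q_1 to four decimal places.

w_1 = (-1, 4, 2); ‖w_1‖ = 4.5826, so q_1 = (-0.2182, 0.8729, 0.4364).

q_1 = (-0.2182, 0.8729, 0.4364)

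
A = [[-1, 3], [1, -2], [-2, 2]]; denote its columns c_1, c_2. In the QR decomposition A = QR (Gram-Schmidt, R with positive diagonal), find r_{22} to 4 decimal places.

r_{22} = 1.8708

c_1 = (-1, 1, -2); ‖c_1‖ = 2.4495, so q_1 = (-0.4082, 0.4082, -0.8165).
q_1·c_2 = (-0.4082)·3 + 0.4082·(-2) + (-0.8165)·2 = -3.6742.
u_2 = c_2 + 3.6742·q_1 = (1.5000, -0.5000, -1.0000).
r_{22} = ‖u_2‖ = 1.8708.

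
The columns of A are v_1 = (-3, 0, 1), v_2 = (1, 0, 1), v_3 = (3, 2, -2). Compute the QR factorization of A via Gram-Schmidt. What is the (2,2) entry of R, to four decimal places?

r_{22} = 1.2649

q_1 = v_1/‖v_1‖ = (-3, 0, 1)/3.1623 = (-0.9487, 0.0000, 0.3162).
r_{12} = q_1·v_2 = -0.6325.
u_2 = v_2 + 0.6325·q_1 = (0.4000, 0.0000, 1.2000).
r_{22} = ‖u_2‖ = 1.2649.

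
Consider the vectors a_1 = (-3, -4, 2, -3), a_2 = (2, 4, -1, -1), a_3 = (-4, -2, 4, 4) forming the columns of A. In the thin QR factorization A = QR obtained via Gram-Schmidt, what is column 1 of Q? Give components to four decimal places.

a_1 = (-3, -4, 2, -3); ‖a_1‖ = 6.1644, so e_1 = (-0.4867, -0.6489, 0.3244, -0.4867).

e_1 = (-0.4867, -0.6489, 0.3244, -0.4867)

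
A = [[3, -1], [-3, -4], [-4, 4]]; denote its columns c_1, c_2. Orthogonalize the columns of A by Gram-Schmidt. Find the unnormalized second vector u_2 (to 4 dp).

e_1 = c_1/‖c_1‖ = (3, -3, -4)/5.8310 = (0.5145, -0.5145, -0.6860).
r_{12} = e_1·c_2 = -1.2005.
u_2 = c_2 + 1.2005·e_1 = (-0.3824, -4.6176, 3.1765).

u_2 = (-0.3824, -4.6176, 3.1765)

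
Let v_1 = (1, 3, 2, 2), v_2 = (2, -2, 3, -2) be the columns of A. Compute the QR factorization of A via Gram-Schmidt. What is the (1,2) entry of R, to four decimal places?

r_{12} = -0.4714

v_1 = (1, 3, 2, 2); ‖v_1‖ = 4.2426, so q_1 = (0.2357, 0.7071, 0.4714, 0.4714).
r_{12} = q_1·v_2 = -0.4714.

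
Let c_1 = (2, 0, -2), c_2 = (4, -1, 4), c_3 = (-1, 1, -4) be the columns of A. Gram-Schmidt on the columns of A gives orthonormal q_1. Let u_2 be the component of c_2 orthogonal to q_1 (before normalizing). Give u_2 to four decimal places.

u_2 = (4.0000, -1.0000, 4.0000)

q_1 = c_1/‖c_1‖ = (2, 0, -2)/2.8284 = (0.7071, 0.0000, -0.7071).
r_{12} = q_1·c_2 = 0.0000.
u_2 = c_2 + 0.0000·q_1 = (4.0000, -1.0000, 4.0000).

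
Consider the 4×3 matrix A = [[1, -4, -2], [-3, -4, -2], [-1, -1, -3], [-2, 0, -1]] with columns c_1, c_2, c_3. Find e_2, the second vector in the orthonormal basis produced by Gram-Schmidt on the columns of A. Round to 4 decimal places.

e_1 = c_1/‖c_1‖ = (1, -3, -1, -2)/3.8730 = (0.2582, -0.7746, -0.2582, -0.5164).
r_{12} = e_1·c_2 = 2.3238.
u_2 = c_2 − 2.3238·e_1 = (-4.6000, -2.2000, -0.4000, 1.2000).
‖u_2‖ = 5.2536, so e_2 = (-0.8756, -0.4188, -0.0761, 0.2284).

e_2 = (-0.8756, -0.4188, -0.0761, 0.2284)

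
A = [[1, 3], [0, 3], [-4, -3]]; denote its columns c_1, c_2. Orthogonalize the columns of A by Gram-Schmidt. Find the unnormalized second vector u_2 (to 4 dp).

u_2 = (2.1176, 3.0000, 0.5294)

c_1 = (1, 0, -4); ‖c_1‖ = 4.1231, so q_1 = (0.2425, 0.0000, -0.9701).
q_1·c_2 = 0.2425·3 + 0.0000·3 + (-0.9701)·(-3) = 3.6380.
u_2 = c_2 − 3.6380·q_1 = (2.1176, 3.0000, 0.5294).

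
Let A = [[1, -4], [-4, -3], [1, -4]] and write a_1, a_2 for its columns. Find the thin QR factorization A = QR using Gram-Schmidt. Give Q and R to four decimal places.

Q = [[0.2357, -0.6667], [-0.9428, -0.3333], [0.2357, -0.6667]], R = [[4.2426, 0.9428], [0.0000, 6.3333]]

a_1 = (1, -4, 1); ‖a_1‖ = 4.2426, so e_1 = (0.2357, -0.9428, 0.2357).
e_1·a_2 = 0.2357·(-4) + (-0.9428)·(-3) + 0.2357·(-4) = 0.9428.
u_2 = a_2 − 0.9428·e_1 = (-4.2222, -2.1111, -4.2222).
‖u_2‖ = 6.3333, so e_2 = (-0.6667, -0.3333, -0.6667).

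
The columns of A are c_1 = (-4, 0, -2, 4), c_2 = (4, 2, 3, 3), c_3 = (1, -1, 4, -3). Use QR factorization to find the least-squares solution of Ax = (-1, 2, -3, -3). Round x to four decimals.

q_1 = c_1/‖c_1‖ = (-4, 0, -2, 4)/6.0000 = (-0.6667, 0.0000, -0.3333, 0.6667).
r_{12} = q_1·c_2 = -1.6667.
u_2 = c_2 + 1.6667·q_1 = (2.8889, 2.0000, 2.4444, 4.1111).
‖u_2‖ = 5.9348, so q_2 = (0.4868, 0.3370, 0.4119, 0.6927).
r_{13} = q_1·c_3 = -4.0000; r_{23} = q_2·c_3 = -0.2808.
u_3 = c_3 + 4.0000·q_1 + 0.2808·q_2 = (-1.5300, -0.9054, 2.7823, -0.1388).
‖u_3‖ = 3.3047, so q_3 = (-0.4630, -0.2740, 0.8419, -0.0420).
Qᵀb = (-0.3333, -3.1266, -2.4847).
Back-substitute: x_3 = -2.4847/3.3047 = -0.7519.
x_2 = (-3.1266 + 0.2808·(-0.7519))/5.9348 = -0.5624.
x_1 = (-0.3333 + 1.6667·(-0.5624) + 4.0000·(-0.7519))/6.0000 = -0.7130.

x = (-0.7130, -0.5624, -0.7519)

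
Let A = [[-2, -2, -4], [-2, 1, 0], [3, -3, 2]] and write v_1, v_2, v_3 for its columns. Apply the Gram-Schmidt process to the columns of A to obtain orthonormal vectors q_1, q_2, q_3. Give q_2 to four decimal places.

q_1 = v_1/‖v_1‖ = (-2, -2, 3)/4.1231 = (-0.4851, -0.4851, 0.7276).
r_{12} = q_1·v_2 = -1.6977.
u_2 = v_2 + 1.6977·q_1 = (-2.8235, 0.1765, -1.7647).
‖u_2‖ = 3.3343, so q_2 = (-0.8468, 0.0529, -0.5293).

q_2 = (-0.8468, 0.0529, -0.5293)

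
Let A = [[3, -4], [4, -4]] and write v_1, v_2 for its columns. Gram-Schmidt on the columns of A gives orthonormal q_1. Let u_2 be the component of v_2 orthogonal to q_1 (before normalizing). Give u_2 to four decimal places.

u_2 = (-0.6400, 0.4800)

v_1 = (3, 4); ‖v_1‖ = 5.0000, so q_1 = (0.6000, 0.8000).
q_1·v_2 = 0.6000·(-4) + 0.8000·(-4) = -5.6000.
u_2 = v_2 + 5.6000·q_1 = (-0.6400, 0.4800).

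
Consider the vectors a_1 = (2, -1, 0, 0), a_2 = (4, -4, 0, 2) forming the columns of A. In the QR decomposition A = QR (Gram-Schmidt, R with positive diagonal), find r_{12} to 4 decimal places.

a_1 = (2, -1, 0, 0); ‖a_1‖ = 2.2361, so q_1 = (0.8944, -0.4472, 0.0000, 0.0000).
r_{12} = q_1·a_2 = 5.3666.

r_{12} = 5.3666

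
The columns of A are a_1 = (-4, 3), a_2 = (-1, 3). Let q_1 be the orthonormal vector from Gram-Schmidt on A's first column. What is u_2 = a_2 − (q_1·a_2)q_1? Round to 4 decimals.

a_1 = (-4, 3); ‖a_1‖ = 5.0000, so q_1 = (-0.8000, 0.6000).
q_1·a_2 = (-0.8000)·(-1) + 0.6000·3 = 2.6000.
u_2 = a_2 − 2.6000·q_1 = (1.0800, 1.4400).

u_2 = (1.0800, 1.4400)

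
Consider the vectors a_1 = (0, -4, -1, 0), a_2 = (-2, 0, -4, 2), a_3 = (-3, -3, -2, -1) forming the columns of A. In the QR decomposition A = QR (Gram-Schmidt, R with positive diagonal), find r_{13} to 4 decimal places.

e_1 = a_1/‖a_1‖ = (0, -4, -1, 0)/4.1231 = (0.0000, -0.9701, -0.2425, 0.0000).
r_{13} = e_1·a_3 = 3.3955.

r_{13} = 3.3955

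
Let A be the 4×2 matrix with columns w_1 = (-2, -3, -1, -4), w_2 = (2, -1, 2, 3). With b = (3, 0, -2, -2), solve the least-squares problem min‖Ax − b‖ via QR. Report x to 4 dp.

x = (0.0381, -0.1905)

w_1 = (-2, -3, -1, -4); ‖w_1‖ = 5.4772, so q_1 = (-0.3651, -0.5477, -0.1826, -0.7303).
q_1·w_2 = (-0.3651)·2 + (-0.5477)·(-1) + (-0.1826)·2 + (-0.7303)·3 = -2.7386.
u_2 = w_2 + 2.7386·q_1 = (1.0000, -2.5000, 1.5000, 1.0000).
‖u_2‖ = 3.2404, so q_2 = (0.3086, -0.7715, 0.4629, 0.3086).
Qᵀb = (0.7303, -0.6172).
Back-substitute: x_2 = -0.6172/3.2404 = -0.1905.
x_1 = (0.7303 + 2.7386·(-0.1905))/5.4772 = 0.0381.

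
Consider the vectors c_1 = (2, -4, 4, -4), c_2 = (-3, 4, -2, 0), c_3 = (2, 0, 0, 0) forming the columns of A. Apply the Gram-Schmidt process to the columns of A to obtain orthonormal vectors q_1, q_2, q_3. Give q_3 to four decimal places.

q_3 = (0.7947, 0.5298, -0.1325, -0.2649)

c_1 = (2, -4, 4, -4); ‖c_1‖ = 7.2111, so q_1 = (0.2774, -0.5547, 0.5547, -0.5547).
q_1·c_2 = 0.2774·(-3) + (-0.5547)·4 + 0.5547·(-2) + (-0.5547)·0 = -4.1603.
u_2 = c_2 + 4.1603·q_1 = (-1.8462, 1.6923, 0.3077, -2.3077).
‖u_2‖ = 3.4194, so q_2 = (-0.5399, 0.4949, 0.0900, -0.6749).
q_1·c_3 = 0.2774·2 + (-0.5547)·0 + 0.5547·0 + (-0.5547)·0 = 0.5547; q_2·c_3 = (-0.5399)·2 + 0.4949·0 + 0.0900·0 + (-0.6749)·0 = -1.0798.
u_3 = c_3 − 0.5547·q_1 + 1.0798·q_2 = (1.2632, 0.8421, -0.2105, -0.4211).
‖u_3‖ = 1.5894, so q_3 = (0.7947, 0.5298, -0.1325, -0.2649).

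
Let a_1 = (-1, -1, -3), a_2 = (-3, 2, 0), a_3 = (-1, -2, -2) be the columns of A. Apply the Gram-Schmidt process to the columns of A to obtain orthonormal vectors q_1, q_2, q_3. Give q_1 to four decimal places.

q_1 = (-0.3015, -0.3015, -0.9045)

q_1 = a_1/‖a_1‖ = (-1, -1, -3)/3.3166 = (-0.3015, -0.3015, -0.9045).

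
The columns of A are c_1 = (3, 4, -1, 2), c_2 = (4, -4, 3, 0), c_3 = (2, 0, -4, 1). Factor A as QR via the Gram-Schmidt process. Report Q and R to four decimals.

Q = [[0.5477, 0.7491, 0.2346], [0.7303, -0.4888, -0.4212], [-0.1826, 0.4410, -0.8745], [0.3651, 0.0744, 0.0533]], R = [[5.4772, -1.2780, 2.1909], [0.0000, 6.2743, -0.1913], [0.0000, 0.0000, 4.0204]]

c_1 = (3, 4, -1, 2); ‖c_1‖ = 5.4772, so e_1 = (0.5477, 0.7303, -0.1826, 0.3651).
e_1·c_2 = 0.5477·4 + 0.7303·(-4) + (-0.1826)·3 + 0.3651·0 = -1.2780.
u_2 = c_2 + 1.2780·e_1 = (4.7000, -3.0667, 2.7667, 0.4667).
‖u_2‖ = 6.2743, so e_2 = (0.7491, -0.4888, 0.4410, 0.0744).
e_1·c_3 = 0.5477·2 + 0.7303·0 + (-0.1826)·(-4) + 0.3651·1 = 2.1909; e_2·c_3 = 0.7491·2 + (-0.4888)·0 + 0.4410·(-4) + 0.0744·1 = -0.1913.
u_3 = c_3 − 2.1909·e_1 + 0.1913·e_2 = (0.9433, -1.6935, -3.5157, 0.2142).
‖u_3‖ = 4.0204, so e_3 = (0.2346, -0.4212, -0.8745, 0.0533).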